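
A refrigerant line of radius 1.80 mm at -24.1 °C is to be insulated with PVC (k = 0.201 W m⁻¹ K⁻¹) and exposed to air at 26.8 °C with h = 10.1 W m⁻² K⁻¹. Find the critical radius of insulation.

r_cr = 1.99 cm

For a cylinder, r_cr = k_ins/h = 0.201/10.1 = 0.0199 m = 1.99 cm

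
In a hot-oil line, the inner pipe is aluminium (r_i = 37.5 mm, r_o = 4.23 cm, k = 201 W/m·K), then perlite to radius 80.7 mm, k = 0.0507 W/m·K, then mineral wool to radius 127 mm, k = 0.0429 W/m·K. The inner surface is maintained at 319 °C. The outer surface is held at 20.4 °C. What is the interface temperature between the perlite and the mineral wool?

Series thermal resistances, inner to outer:
  R'_aluminium = ln(0.0423/0.0375)/(2πk) = 0.1204/(2π·201) = 9.537×10^-5 m·K/W
  R'_perlite = ln(0.0807/0.0423)/(2πk) = 0.6460/(2π·0.0507) = 2.028 m·K/W
  R'_mineral wool = ln(0.127/0.0807)/(2πk) = 0.4534/(2π·0.0429) = 1.682 m·K/W
ΣR = 9.537×10^-5 + 2.028 + 1.682 = 3.710 m·K/W
Q' = ΔT/ΣR = (319 °C − 20.4 °C)/3.710 = 80.49 W/m
From the inner boundary to the perlite/mineral wool interface, ΣR_partial = 2.028 m·K/W.
T_interface = T_in − Q'·ΣR_partial = 319 °C − (80.49)(2.028) = 156 °C

T = 156 °C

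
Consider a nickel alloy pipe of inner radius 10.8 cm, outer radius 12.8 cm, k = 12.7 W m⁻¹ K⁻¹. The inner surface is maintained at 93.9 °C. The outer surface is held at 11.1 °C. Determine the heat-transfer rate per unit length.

Q' = 2πk·ΔT/ln(r₂/r₁) = 2π × 12.7 × 82.8 / ln(0.128/0.108) = 38900 W/m

Q' = 38900 W/m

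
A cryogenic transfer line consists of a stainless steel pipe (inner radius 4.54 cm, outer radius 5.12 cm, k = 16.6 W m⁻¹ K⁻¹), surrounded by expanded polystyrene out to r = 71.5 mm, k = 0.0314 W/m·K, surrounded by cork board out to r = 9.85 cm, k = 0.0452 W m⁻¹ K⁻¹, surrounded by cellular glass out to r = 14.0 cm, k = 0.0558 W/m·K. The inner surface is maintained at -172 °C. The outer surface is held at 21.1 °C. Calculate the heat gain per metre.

Q' = 50.5 W/m

Resistance network (inner→outer):
  R'_stainless steel = ln(0.0512/0.0454)/(2πk) = 0.1202/(2π·16.6) = 0.001153 m·K/W
  R'_expanded polystyrene = ln(0.0715/0.0512)/(2πk) = 0.3340/(2π·0.0314) = 1.693 m·K/W
  R'_cork board = ln(0.0985/0.0715)/(2πk) = 0.3204/(2π·0.0452) = 1.128 m·K/W
  R'_cellular glass = ln(0.140/0.0985)/(2πk) = 0.3516/(2π·0.0558) = 1.003 m·K/W
ΣR = 0.001153 + 1.693 + 1.128 + 1.003 = 3.825 m·K/W
Q' = ΔT/ΣR = (-172 °C − 21.1 °C)/3.825 = -50.5 W/m
(Negative Q' ⇒ heat flows inward; heat gain = 50.5 W/m.)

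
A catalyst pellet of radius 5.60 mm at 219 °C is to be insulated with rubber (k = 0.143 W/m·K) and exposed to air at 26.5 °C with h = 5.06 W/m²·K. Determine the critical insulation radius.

For a sphere, r_cr = 2k_ins/h = 2·0.143/5.06 = 0.0565 m = 5.65 cm

r_cr = 5.65 cm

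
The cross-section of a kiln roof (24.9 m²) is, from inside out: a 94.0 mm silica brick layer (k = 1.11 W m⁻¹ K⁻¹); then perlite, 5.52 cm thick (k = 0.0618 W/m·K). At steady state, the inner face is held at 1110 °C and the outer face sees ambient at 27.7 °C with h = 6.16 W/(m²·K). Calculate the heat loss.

Q = 23600 W

Series thermal resistances, inner to outer:
  R_silica brick = L/(kA) = 0.0940/(1.11·24.9) = 0.003401 K/W
  R_perlite = L/(kA) = 0.0552/(0.0618·24.9) = 0.03587 K/W
  R_conv,out = 1/(hA) = 1/(6.16·24.9) = 0.006520 K/W
ΣR = 0.003401 + 0.03587 + 0.006520 = 0.04579 K/W
Q = ΔT/ΣR = (1110 °C − 27.7 °C)/0.04579 = 23600 W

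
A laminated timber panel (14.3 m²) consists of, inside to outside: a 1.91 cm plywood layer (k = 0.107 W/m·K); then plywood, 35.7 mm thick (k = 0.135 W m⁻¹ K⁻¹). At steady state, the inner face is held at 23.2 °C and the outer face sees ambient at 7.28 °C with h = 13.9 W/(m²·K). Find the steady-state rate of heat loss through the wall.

Q = 442 W

Treat each layer as a resistance in series:
  R_plywood = L/(kA) = 0.0191/(0.107·14.3) = 0.01248 K/W
  R_plywood = L/(kA) = 0.0357/(0.135·14.3) = 0.01849 K/W
  R_conv,out = 1/(hA) = 1/(13.9·14.3) = 0.005031 K/W
ΣR = 0.01248 + 0.01849 + 0.005031 = 0.03600 K/W
Q = ΔT/ΣR = (23.2 °C − 7.28 °C)/0.03600 = 442 W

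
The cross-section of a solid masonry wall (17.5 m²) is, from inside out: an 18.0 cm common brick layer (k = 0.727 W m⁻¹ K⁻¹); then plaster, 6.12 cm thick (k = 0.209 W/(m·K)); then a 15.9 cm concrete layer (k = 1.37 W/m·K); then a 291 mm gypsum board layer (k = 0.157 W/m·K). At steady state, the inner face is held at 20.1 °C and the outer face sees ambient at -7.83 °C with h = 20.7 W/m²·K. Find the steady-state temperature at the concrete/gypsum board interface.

Treat each layer as a resistance in series:
  R_common brick = L/(kA) = 0.180/(0.727·17.5) = 0.01415 K/W
  R_plaster = L/(kA) = 0.0612/(0.209·17.5) = 0.01673 K/W
  R_concrete = L/(kA) = 0.159/(1.37·17.5) = 0.006632 K/W
  R_gypsum board = L/(kA) = 0.291/(0.157·17.5) = 0.1059 K/W
  R_conv,out = 1/(hA) = 1/(20.7·17.5) = 0.002761 K/W
ΣR = 0.01415 + 0.01673 + 0.006632 + 0.1059 + 0.002761 = 0.1462 K/W
Q = ΔT/ΣR = (20.1 °C − -7.83 °C)/0.1462 = 191.0 W
From the inner boundary to the concrete/gypsum board interface, ΣR_partial = 0.03751 K/W.
T_interface = T_in − Q·ΣR_partial = 20.1 °C − (191.0)(0.03751) = 12.9 °C

T = 12.9 °C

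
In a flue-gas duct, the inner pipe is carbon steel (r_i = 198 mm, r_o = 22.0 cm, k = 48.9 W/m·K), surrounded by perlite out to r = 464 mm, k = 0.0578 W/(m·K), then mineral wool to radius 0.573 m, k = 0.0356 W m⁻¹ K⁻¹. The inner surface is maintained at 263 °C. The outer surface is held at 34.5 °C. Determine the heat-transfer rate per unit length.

Treat each layer as a resistance in series:
  R'_carbon steel = ln(0.220/0.198)/(2πk) = 0.1054/(2π·48.9) = 3.429×10^-4 m·K/W
  R'_perlite = ln(0.464/0.220)/(2πk) = 0.7463/(2π·0.0578) = 2.055 m·K/W
  R'_mineral wool = ln(0.573/0.464)/(2πk) = 0.2110/(2π·0.0356) = 0.9433 m·K/W
ΣR = 3.429×10^-4 + 2.055 + 0.9433 = 2.999 m·K/W
Q' = ΔT/ΣR = (263 °C − 34.5 °C)/2.999 = 76.2 W/m

Q' = 76.2 W/m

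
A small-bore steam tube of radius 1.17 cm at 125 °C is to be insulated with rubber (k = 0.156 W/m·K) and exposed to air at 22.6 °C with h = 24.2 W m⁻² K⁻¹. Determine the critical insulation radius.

r_cr = 0.645 cm

For a cylinder, r_cr = k_ins/h = 0.156/24.2 = 0.00645 m = 0.645 cm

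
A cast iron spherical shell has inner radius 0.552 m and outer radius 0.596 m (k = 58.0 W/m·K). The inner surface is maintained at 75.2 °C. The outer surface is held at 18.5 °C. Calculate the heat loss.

Q = 4πk·ΔT/(1/r₁ − 1/r₂) = 4π × 58.0 × 56.7 / (1/0.552 − 1/0.596) = 3.09×10^5 W

Q = 309 kW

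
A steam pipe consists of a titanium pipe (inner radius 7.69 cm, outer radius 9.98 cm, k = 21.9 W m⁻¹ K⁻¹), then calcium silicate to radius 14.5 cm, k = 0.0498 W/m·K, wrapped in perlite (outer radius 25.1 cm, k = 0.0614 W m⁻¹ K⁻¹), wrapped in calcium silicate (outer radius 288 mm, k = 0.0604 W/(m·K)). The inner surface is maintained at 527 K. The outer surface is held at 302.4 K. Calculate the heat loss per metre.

Q' = 75.4 W/m

Series thermal resistances, inner to outer:
  R'_titanium = ln(0.0998/0.0769)/(2πk) = 0.2607/(2π·21.9) = 0.001894 m·K/W
  R'_calcium silicate = ln(0.145/0.0998)/(2πk) = 0.3736/(2π·0.0498) = 1.194 m·K/W
  R'_perlite = ln(0.251/0.145)/(2πk) = 0.5487/(2π·0.0614) = 1.422 m·K/W
  R'_calcium silicate = ln(0.288/0.251)/(2πk) = 0.1375/(2π·0.0604) = 0.3623 m·K/W
ΣR = 0.001894 + 1.194 + 1.422 + 0.3623 = 2.980 m·K/W
Q' = ΔT/ΣR = (527 K − 302.4 K)/2.980 = 75.4 W/m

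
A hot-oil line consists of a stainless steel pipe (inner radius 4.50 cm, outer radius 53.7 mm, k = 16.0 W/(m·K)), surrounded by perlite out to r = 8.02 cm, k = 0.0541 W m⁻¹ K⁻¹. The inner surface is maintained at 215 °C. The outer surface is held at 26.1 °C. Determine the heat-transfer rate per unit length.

Q' = 160 W/m

Resistance network (inner→outer):
  R'_stainless steel = ln(0.0537/0.0450)/(2πk) = 0.1768/(2π·16.0) = 0.001758 m·K/W
  R'_perlite = ln(0.0802/0.0537)/(2πk) = 0.4011/(2π·0.0541) = 1.180 m·K/W
ΣR = 0.001758 + 1.180 = 1.182 m·K/W
Q' = ΔT/ΣR = (215 °C − 26.1 °C)/1.182 = 160 W/m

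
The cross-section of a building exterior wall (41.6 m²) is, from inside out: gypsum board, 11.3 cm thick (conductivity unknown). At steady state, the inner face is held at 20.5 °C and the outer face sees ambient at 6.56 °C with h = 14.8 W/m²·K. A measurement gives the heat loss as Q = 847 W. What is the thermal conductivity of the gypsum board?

k = 0.183 W/m·K

ΣR = ΔT/Q = |20.5 − 6.56|/847 = 0.01646 K/W
Known resistances:
  R_conv,out = 1/(hA) = 1/(14.8·41.6) = 0.001624 K/W
R_gypsum board = ΣR − ΣR_known = 0.01646 − 0.001624 = 0.01484 K/W
L/(kA) = 0.01484 ⇒ k = 0.113/(0.01484·41.6) = 0.183 W/m·K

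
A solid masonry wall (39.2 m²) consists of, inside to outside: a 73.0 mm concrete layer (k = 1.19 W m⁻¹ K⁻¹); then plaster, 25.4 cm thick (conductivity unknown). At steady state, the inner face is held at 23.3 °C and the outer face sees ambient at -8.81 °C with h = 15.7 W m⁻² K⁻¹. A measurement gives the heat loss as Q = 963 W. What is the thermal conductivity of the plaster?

ΣR = ΔT/Q = |23.3 − -8.81|/963 = 0.03334 K/W
Known resistances:
  R_concrete = L/(kA) = 0.0730/(1.19·39.2) = 0.001565 K/W
  R_conv,out = 1/(hA) = 1/(15.7·39.2) = 0.001625 K/W
R_plaster = ΣR − ΣR_known = 0.03334 − 0.003190 = 0.03015 K/W
L/(kA) = 0.03015 ⇒ k = 0.254/(0.03015·39.2) = 0.215 W/m·K

k = 0.215 W/m·K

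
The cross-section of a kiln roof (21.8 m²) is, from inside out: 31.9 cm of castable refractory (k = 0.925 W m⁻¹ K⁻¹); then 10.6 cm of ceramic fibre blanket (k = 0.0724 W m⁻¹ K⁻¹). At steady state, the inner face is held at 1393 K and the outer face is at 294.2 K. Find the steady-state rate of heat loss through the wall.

Q = 13.2 kW

Resistance network (inner→outer):
  R_castable refractory = L/(kA) = 0.319/(0.925·21.8) = 0.01582 K/W
  R_ceramic fibre blanket = L/(kA) = 0.106/(0.0724·21.8) = 0.06716 K/W
ΣR = 0.01582 + 0.06716 = 0.08298 K/W
Q = ΔT/ΣR = (1393 K − 294.2 K)/0.08298 = 13200 W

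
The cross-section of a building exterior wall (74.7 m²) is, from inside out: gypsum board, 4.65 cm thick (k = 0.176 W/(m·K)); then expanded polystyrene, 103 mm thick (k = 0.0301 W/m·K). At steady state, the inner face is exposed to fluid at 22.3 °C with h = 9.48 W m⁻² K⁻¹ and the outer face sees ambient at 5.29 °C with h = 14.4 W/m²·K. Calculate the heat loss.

Q = 329 W

Series thermal resistances, inner to outer:
  R_conv,in = 1/(hA) = 1/(9.48·74.7) = 0.001412 K/W
  R_gypsum board = L/(kA) = 0.0465/(0.176·74.7) = 0.003537 K/W
  R_expanded polystyrene = L/(kA) = 0.103/(0.0301·74.7) = 0.04581 K/W
  R_conv,out = 1/(hA) = 1/(14.4·74.7) = 9.296×10^-4 K/W
ΣR = 0.001412 + 0.003537 + 0.04581 + 9.296×10^-4 = 0.05169 K/W
Q = ΔT/ΣR = (22.3 °C − 5.29 °C)/0.05169 = 329 W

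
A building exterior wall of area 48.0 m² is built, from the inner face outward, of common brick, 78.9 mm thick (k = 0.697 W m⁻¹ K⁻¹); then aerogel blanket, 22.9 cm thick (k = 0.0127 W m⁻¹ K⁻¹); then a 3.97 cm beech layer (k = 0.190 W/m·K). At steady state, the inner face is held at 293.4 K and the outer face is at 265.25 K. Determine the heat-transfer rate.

Resistance network (inner→outer):
  R_common brick = L/(kA) = 0.0789/(0.697·48.0) = 0.002358 K/W
  R_aerogel blanket = L/(kA) = 0.229/(0.0127·48.0) = 0.3757 K/W
  R_beech = L/(kA) = 0.0397/(0.190·48.0) = 0.004353 K/W
ΣR = 0.002358 + 0.3757 + 0.004353 = 0.3824 K/W
Q = ΔT/ΣR = (293.4 K − 265.25 K)/0.3824 = 73.6 W

Q = 73.6 W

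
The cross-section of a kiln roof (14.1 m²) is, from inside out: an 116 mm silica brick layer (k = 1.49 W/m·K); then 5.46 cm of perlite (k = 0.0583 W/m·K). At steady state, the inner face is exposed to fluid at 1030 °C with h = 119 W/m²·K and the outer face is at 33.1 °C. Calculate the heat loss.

Q = 13.7 kW

Treat each layer as a resistance in series:
  R_conv,in = 1/(hA) = 1/(119·14.1) = 5.960×10^-4 K/W
  R_silica brick = L/(kA) = 0.116/(1.49·14.1) = 0.005521 K/W
  R_perlite = L/(kA) = 0.0546/(0.0583·14.1) = 0.06642 K/W
ΣR = 5.960×10^-4 + 0.005521 + 0.06642 = 0.07254 K/W
Q = ΔT/ΣR = (1030 °C − 33.1 °C)/0.07254 = 13700 W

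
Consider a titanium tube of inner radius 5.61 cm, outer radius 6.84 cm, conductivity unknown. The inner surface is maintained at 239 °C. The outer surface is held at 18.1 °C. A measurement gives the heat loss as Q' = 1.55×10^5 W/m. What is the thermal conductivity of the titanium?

k = 22.1 W/m·K

ΣR = ΔT/Q' = |239 − 18.1|/1.55×10^5 = 0.001425 m·K/W
ln(r₂/r₁)/(2πk) = 0.001425 ⇒ k = 0.1982/(2π·0.001425) = 22.1 W/m·K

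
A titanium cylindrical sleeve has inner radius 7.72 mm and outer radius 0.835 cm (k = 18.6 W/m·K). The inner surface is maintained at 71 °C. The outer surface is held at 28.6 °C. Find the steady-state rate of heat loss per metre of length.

Q' = 63.2 kW/m

Q' = 2πk·ΔT/ln(r₂/r₁) = 2π × 18.6 × 42.4 / ln(0.00835/0.00772) = 63200 W/m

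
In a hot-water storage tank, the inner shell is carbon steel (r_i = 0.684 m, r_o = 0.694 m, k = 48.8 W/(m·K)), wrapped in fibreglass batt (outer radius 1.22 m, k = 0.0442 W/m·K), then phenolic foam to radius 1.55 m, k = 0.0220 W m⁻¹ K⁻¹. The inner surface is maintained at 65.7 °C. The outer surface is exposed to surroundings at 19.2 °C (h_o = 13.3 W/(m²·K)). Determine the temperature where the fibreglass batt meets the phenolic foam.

Series thermal resistances, inner to outer:
  R_carbon steel = (1/0.684 − 1/0.694)/(4πk) = 0.02107/(4π·48.8) = 3.435×10^-5 K/W
  R_fibreglass batt = (1/0.694 − 1/1.22)/(4πk) = 0.6213/(4π·0.0442) = 1.118 K/W
  R_phenolic foam = (1/1.22 − 1/1.55)/(4πk) = 0.1745/(4π·0.0220) = 0.6312 K/W
  R_conv,out = 1/(4πr²h) = 1/(4π·1.55²·13.3) = 0.002490 K/W
ΣR = 3.435×10^-5 + 1.118 + 0.6312 + 0.002490 = 1.752 K/W
Q = ΔT/ΣR = (65.7 °C − 19.2 °C)/1.752 = 26.54 W
From the inner boundary to the fibreglass batt/phenolic foam interface, ΣR_partial = 1.118 K/W.
T_interface = T_in − Q·ΣR_partial = 65.7 °C − (26.54)(1.118) = 36.0 °C

T = 36.0 °C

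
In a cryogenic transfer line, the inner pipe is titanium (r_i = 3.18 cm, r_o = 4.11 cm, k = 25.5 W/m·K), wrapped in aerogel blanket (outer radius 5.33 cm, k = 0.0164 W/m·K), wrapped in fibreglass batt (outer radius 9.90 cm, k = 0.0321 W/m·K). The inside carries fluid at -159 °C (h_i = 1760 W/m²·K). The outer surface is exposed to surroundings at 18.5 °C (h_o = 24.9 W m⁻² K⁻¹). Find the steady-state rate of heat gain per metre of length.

Q' = 31.4 W/m

Treat each layer as a resistance in series:
  R'_conv,in = 1/(2πr h) = 1/(2π·0.0318·1760) = 0.002844 m·K/W
  R'_titanium = ln(0.0411/0.0318)/(2πk) = 0.2565/(2π·25.5) = 0.001601 m·K/W
  R'_aerogel blanket = ln(0.0533/0.0411)/(2πk) = 0.2599/(2π·0.0164) = 2.522 m·K/W
  R'_fibreglass batt = ln(0.0990/0.0533)/(2πk) = 0.6192/(2π·0.0321) = 3.070 m·K/W
  R'_conv,out = 1/(2πr h) = 1/(2π·0.0990·24.9) = 0.06456 m·K/W
ΣR = 0.002844 + 0.001601 + 2.522 + 3.070 + 0.06456 = 5.661 m·K/W
Q' = ΔT/ΣR = (-159 °C − 18.5 °C)/5.661 = -31.4 W/m
(Negative Q' ⇒ heat flows inward; heat gain = 31.4 W/m.)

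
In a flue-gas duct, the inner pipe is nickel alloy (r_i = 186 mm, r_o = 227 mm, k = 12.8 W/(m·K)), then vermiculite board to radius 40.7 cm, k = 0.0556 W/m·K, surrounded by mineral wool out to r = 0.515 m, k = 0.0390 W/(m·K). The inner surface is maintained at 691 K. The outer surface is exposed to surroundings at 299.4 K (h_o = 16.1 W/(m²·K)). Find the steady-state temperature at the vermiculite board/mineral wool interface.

Treat each layer as a resistance in series:
  R'_nickel alloy = ln(0.227/0.186)/(2πk) = 0.1992/(2π·12.8) = 0.002477 m·K/W
  R'_vermiculite board = ln(0.407/0.227)/(2πk) = 0.5839/(2π·0.0556) = 1.671 m·K/W
  R'_mineral wool = ln(0.515/0.407)/(2πk) = 0.2354/(2π·0.0390) = 0.9605 m·K/W
  R'_conv,out = 1/(2πr h) = 1/(2π·0.515·16.1) = 0.01919 m·K/W
ΣR = 0.002477 + 1.671 + 0.9605 + 0.01919 = 2.653 m·K/W
Q' = ΔT/ΣR = (691 K − 299.4 K)/2.653 = 147.6 W/m
From the inner boundary to the vermiculite board/mineral wool interface, ΣR_partial = 1.673 m·K/W.
T_interface = T_in − Q'·ΣR_partial = 691 K − (147.6)(1.673) = 444 K

T = 444 K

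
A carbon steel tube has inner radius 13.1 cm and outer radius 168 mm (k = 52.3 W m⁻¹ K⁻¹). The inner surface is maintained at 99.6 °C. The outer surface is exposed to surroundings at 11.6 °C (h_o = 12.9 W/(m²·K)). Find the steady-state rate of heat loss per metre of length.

Q' = 1190 W/m

Series thermal resistances, inner to outer:
  R'_carbon steel = ln(0.168/0.131)/(2πk) = 0.2488/(2π·52.3) = 7.570×10^-4 m·K/W
  R'_conv,out = 1/(2πr h) = 1/(2π·0.168·12.9) = 0.07344 m·K/W
ΣR = 7.570×10^-4 + 0.07344 = 0.07420 m·K/W
Q' = ΔT/ΣR = (99.6 °C − 11.6 °C)/0.07420 = 1190 W/m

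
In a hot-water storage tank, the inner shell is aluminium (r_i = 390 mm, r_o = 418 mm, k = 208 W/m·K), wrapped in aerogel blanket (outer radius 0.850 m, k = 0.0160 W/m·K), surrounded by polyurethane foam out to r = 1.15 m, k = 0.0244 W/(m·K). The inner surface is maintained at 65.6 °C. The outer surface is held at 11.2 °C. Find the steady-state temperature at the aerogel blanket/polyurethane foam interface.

Resistance network (inner→outer):
  R_aluminium = (1/0.390 − 1/0.418)/(4πk) = 0.1718/(4π·208) = 6.571×10^-5 K/W
  R_aerogel blanket = (1/0.418 − 1/0.850)/(4πk) = 1.216/(4π·0.0160) = 6.047 K/W
  R_polyurethane foam = (1/0.850 − 1/1.15)/(4πk) = 0.3069/(4π·0.0244) = 1.001 K/W
ΣR = 6.571×10^-5 + 6.047 + 1.001 = 7.048 K/W
Q = ΔT/ΣR = (65.6 °C − 11.2 °C)/7.048 = 7.719 W
From the inner boundary to the aerogel blanket/polyurethane foam interface, ΣR_partial = 6.047 K/W.
T_interface = T_in − Q·ΣR_partial = 65.6 °C − (7.719)(6.047) = 18.9 °C

T = 18.9 °C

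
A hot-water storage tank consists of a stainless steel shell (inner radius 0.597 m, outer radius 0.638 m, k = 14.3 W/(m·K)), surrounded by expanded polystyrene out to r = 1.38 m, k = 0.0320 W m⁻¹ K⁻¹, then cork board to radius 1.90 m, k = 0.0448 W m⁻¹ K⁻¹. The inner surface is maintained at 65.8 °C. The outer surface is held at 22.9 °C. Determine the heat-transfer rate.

Series thermal resistances, inner to outer:
  R_stainless steel = (1/0.597 − 1/0.638)/(4πk) = 0.1076/(4π·14.3) = 5.990×10^-4 K/W
  R_expanded polystyrene = (1/0.638 − 1/1.38)/(4πk) = 0.8428/(4π·0.0320) = 2.096 K/W
  R_cork board = (1/1.38 − 1/1.90)/(4πk) = 0.1983/(4π·0.0448) = 0.3523 K/W
ΣR = 5.990×10^-4 + 2.096 + 0.3523 = 2.449 K/W
Q = ΔT/ΣR = (65.8 °C − 22.9 °C)/2.449 = 17.5 W

Q = 17.5 W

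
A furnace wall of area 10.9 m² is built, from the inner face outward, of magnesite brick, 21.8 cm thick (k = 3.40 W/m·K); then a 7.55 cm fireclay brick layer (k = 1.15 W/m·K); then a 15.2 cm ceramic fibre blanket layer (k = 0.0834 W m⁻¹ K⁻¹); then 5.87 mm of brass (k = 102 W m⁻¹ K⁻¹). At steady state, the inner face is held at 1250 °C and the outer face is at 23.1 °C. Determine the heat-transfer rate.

Resistance network (inner→outer):
  R_magnesite brick = L/(kA) = 0.218/(3.40·10.9) = 0.005882 K/W
  R_fireclay brick = L/(kA) = 0.0755/(1.15·10.9) = 0.006023 K/W
  R_ceramic fibre blanket = L/(kA) = 0.152/(0.0834·10.9) = 0.1672 K/W
  R_brass = L/(kA) = 0.00587/(102·10.9) = 5.280×10^-6 K/W
ΣR = 0.005882 + 0.006023 + 0.1672 + 5.280×10^-6 = 0.1791 K/W
Q = ΔT/ΣR = (1250 °C − 23.1 °C)/0.1791 = 6850 W

Q = 6850 W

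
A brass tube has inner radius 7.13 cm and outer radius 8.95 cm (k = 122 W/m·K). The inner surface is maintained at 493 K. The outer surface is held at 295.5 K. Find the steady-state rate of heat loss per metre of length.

Q' = 2πk·ΔT/ln(r₂/r₁) = 2π × 122 × 197.5 / ln(0.0895/0.0713) = 6.66×10^5 W/m

Q' = 666 kW/m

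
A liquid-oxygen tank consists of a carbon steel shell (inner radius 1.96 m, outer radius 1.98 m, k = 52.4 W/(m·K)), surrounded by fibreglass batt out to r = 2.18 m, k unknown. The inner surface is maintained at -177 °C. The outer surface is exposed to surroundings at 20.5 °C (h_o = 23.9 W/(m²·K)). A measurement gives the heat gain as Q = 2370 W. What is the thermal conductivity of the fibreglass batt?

ΣR = ΔT/Q = |-177 − 20.5|/2370 = 0.08333 K/W
Known resistances:
  R_carbon steel = (1/1.96 − 1/1.98)/(4πk) = 0.005154/(4π·52.4) = 7.826×10^-6 K/W
  R_conv,out = 1/(4πr²h) = 1/(4π·2.18²·23.9) = 7.006×10^-4 K/W
R_fibreglass batt = ΣR − ΣR_known = 0.08333 − 7.084×10^-4 = 0.08262 K/W
(1/r₁−1/r₂)/(4πk) = 0.08262 ⇒ k = 0.04633/(4π·0.08262) = 0.0446 W/m·K

k = 0.0446 W/m·K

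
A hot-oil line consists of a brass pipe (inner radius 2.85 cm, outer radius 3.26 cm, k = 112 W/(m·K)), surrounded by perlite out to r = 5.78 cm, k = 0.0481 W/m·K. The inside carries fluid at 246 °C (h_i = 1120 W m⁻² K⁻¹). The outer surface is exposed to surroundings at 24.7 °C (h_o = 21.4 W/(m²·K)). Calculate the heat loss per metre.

Q' = 109 W/m

Series thermal resistances, inner to outer:
  R'_conv,in = 1/(2πr h) = 1/(2π·0.0285·1120) = 0.004986 m·K/W
  R'_brass = ln(0.0326/0.0285)/(2πk) = 0.1344/(2π·112) = 1.910×10^-4 m·K/W
  R'_perlite = ln(0.0578/0.0326)/(2πk) = 0.5727/(2π·0.0481) = 1.895 m·K/W
  R'_conv,out = 1/(2πr h) = 1/(2π·0.0578·21.4) = 0.1287 m·K/W
ΣR = 0.004986 + 1.910×10^-4 + 1.895 + 0.1287 = 2.029 m·K/W
Q' = ΔT/ΣR = (246 °C − 24.7 °C)/2.029 = 109 W/m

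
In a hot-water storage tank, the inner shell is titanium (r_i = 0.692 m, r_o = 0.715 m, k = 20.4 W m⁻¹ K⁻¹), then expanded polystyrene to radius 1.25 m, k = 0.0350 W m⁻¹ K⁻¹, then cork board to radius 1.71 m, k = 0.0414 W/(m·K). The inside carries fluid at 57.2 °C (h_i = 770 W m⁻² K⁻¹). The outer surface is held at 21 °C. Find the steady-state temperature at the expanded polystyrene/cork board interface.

T = 29.4 °C

Series thermal resistances, inner to outer:
  R_conv,in = 1/(4πr²h) = 1/(4π·0.692²·770) = 2.158×10^-4 K/W
  R_titanium = (1/0.692 − 1/0.715)/(4πk) = 0.04649/(4π·20.4) = 1.813×10^-4 K/W
  R_expanded polystyrene = (1/0.715 − 1/1.25)/(4πk) = 0.5986/(4π·0.0350) = 1.361 K/W
  R_cork board = (1/1.25 − 1/1.71)/(4πk) = 0.2152/(4π·0.0414) = 0.4137 K/W
ΣR = 2.158×10^-4 + 1.813×10^-4 + 1.361 + 0.4137 = 1.775 K/W
Q = ΔT/ΣR = (57.2 °C − 21 °C)/1.775 = 20.39 W
From the inner boundary to the expanded polystyrene/cork board interface, ΣR_partial = 1.361 K/W.
T_interface = T_in − Q·ΣR_partial = 57.2 °C − (20.39)(1.361) = 29.4 °C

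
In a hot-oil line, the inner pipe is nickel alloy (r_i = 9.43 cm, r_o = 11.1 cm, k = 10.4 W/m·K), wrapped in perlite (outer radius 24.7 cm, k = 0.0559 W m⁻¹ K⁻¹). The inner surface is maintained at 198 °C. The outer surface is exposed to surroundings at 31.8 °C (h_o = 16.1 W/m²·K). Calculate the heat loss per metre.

Resistance network (inner→outer):
  R'_nickel alloy = ln(0.111/0.0943)/(2πk) = 0.1630/(2π·10.4) = 0.002495 m·K/W
  R'_perlite = ln(0.247/0.111)/(2πk) = 0.7999/(2π·0.0559) = 2.277 m·K/W
  R'_conv,out = 1/(2πr h) = 1/(2π·0.247·16.1) = 0.04002 m·K/W
ΣR = 0.002495 + 2.277 + 0.04002 = 2.320 m·K/W
Q' = ΔT/ΣR = (198 °C − 31.8 °C)/2.320 = 71.6 W/m

Q' = 71.6 W/m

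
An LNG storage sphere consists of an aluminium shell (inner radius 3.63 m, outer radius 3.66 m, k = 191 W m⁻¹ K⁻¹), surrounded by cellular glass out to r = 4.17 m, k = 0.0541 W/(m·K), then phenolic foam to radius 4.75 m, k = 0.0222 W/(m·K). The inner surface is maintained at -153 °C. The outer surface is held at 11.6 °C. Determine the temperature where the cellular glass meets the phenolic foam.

T = -101 °C

Treat each layer as a resistance in series:
  R_aluminium = (1/3.63 − 1/3.66)/(4πk) = 0.002258/(4π·191) = 9.408×10^-7 K/W
  R_cellular glass = (1/3.66 − 1/4.17)/(4πk) = 0.03342/(4π·0.0541) = 0.04915 K/W
  R_phenolic foam = (1/4.17 − 1/4.75)/(4πk) = 0.02928/(4π·0.0222) = 0.1050 K/W
ΣR = 9.408×10^-7 + 0.04915 + 0.1050 = 0.1542 K/W
Q = ΔT/ΣR = (-153 °C − 11.6 °C)/0.1542 = -1067 W
From the inner boundary to the cellular glass/phenolic foam interface, ΣR_partial = 0.04915 K/W.
T_interface = T_in − Q·ΣR_partial = -153 °C − (-1067)(0.04915) = -101 °C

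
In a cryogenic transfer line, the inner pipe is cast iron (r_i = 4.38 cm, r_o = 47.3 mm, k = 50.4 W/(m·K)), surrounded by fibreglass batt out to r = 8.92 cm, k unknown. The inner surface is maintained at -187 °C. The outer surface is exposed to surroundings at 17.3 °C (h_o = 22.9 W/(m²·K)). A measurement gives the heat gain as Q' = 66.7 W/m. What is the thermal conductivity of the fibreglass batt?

k = 0.0338 W/m·K

ΣR = ΔT/Q' = |-187 − 17.3|/66.7 = 3.063 m·K/W
Known resistances:
  R'_cast iron = ln(0.0473/0.0438)/(2πk) = 0.07688/(2π·50.4) = 2.428×10^-4 m·K/W
  R'_conv,out = 1/(2πr h) = 1/(2π·0.0892·22.9) = 0.07791 m·K/W
R_fibreglass batt = ΣR − ΣR_known = 3.063 − 0.07815 = 2.985 m·K/W
ln(r₂/r₁)/(2πk) = 2.985 ⇒ k = 0.6344/(2π·2.985) = 0.0338 W/m·K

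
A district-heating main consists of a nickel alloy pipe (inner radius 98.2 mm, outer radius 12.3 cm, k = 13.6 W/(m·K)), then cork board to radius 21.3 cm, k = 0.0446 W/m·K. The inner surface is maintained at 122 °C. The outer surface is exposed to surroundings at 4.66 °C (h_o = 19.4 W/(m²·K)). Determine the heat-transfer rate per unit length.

Q' = 58.7 W/m

Treat each layer as a resistance in series:
  R'_nickel alloy = ln(0.123/0.0982)/(2πk) = 0.2252/(2π·13.6) = 0.002635 m·K/W
  R'_cork board = ln(0.213/0.123)/(2πk) = 0.5491/(2π·0.0446) = 1.959 m·K/W
  R'_conv,out = 1/(2πr h) = 1/(2π·0.213·19.4) = 0.03852 m·K/W
ΣR = 0.002635 + 1.959 + 0.03852 = 2.000 m·K/W
Q' = ΔT/ΣR = (122 °C − 4.66 °C)/2.000 = 58.7 W/m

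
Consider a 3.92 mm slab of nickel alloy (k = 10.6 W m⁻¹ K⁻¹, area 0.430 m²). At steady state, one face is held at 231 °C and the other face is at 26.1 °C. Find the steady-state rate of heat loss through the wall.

Q = 238 kW

Q = kA·ΔT/L = 10.6 × 0.430 × |231 °C − 26.1 °C| / 0.00392 = 2.38×10^5 W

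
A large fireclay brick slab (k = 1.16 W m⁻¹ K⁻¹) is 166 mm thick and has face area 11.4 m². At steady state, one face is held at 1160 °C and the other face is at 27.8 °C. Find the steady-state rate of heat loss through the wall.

Q = kA·ΔT/L = 1.16 × 11.4 × |1160 °C − 27.8 °C| / 0.166 = 90200 W

Q = 90.2 kW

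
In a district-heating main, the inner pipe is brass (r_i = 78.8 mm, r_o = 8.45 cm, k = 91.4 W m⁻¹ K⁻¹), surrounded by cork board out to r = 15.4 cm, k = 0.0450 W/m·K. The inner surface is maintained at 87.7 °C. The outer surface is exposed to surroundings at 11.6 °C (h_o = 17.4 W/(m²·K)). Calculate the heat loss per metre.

Treat each layer as a resistance in series:
  R'_brass = ln(0.0845/0.0788)/(2πk) = 0.06984/(2π·91.4) = 1.216×10^-4 m·K/W
  R'_cork board = ln(0.154/0.0845)/(2πk) = 0.6002/(2π·0.0450) = 2.123 m·K/W
  R'_conv,out = 1/(2πr h) = 1/(2π·0.154·17.4) = 0.05940 m·K/W
ΣR = 1.216×10^-4 + 2.123 + 0.05940 = 2.183 m·K/W
Q' = ΔT/ΣR = (87.7 °C − 11.6 °C)/2.183 = 34.9 W/m

Q' = 34.9 W/m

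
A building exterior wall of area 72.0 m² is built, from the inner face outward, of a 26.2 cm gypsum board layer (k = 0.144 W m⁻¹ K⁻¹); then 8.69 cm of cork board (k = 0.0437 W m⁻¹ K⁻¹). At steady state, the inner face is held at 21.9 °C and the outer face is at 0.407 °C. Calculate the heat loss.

Q = 406 W

Series thermal resistances, inner to outer:
  R_gypsum board = L/(kA) = 0.262/(0.144·72.0) = 0.02527 K/W
  R_cork board = L/(kA) = 0.0869/(0.0437·72.0) = 0.02762 K/W
ΣR = 0.02527 + 0.02762 = 0.05289 K/W
Q = ΔT/ΣR = (21.9 °C − 0.407 °C)/0.05289 = 406 W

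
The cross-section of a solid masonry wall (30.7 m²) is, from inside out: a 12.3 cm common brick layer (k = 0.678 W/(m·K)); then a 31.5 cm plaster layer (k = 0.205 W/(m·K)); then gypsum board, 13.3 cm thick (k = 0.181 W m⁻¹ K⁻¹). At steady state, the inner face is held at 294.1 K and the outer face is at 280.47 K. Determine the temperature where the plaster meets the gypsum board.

T = 284.6 K

Series thermal resistances, inner to outer:
  R_common brick = L/(kA) = 0.123/(0.678·30.7) = 0.005909 K/W
  R_plaster = L/(kA) = 0.315/(0.205·30.7) = 0.05005 K/W
  R_gypsum board = L/(kA) = 0.133/(0.181·30.7) = 0.02394 K/W
ΣR = 0.005909 + 0.05005 + 0.02394 = 0.07990 K/W
Q = ΔT/ΣR = (294.1 K − 280.47 K)/0.07990 = 170.6 W
From the inner boundary to the plaster/gypsum board interface, ΣR_partial = 0.05596 K/W.
T_interface = T_in − Q·ΣR_partial = 294.1 K − (170.6)(0.05596) = 284.6 K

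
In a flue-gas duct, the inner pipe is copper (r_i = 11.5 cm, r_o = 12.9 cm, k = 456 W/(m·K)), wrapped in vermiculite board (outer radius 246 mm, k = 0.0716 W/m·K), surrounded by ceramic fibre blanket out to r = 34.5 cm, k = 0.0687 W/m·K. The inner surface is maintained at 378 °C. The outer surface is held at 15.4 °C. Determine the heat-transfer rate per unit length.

Resistance network (inner→outer):
  R'_copper = ln(0.129/0.115)/(2πk) = 0.1149/(2π·456) = 4.010×10^-5 m·K/W
  R'_vermiculite board = ln(0.246/0.129)/(2πk) = 0.6455/(2π·0.0716) = 1.435 m·K/W
  R'_ceramic fibre blanket = ln(0.345/0.246)/(2πk) = 0.3382/(2π·0.0687) = 0.7835 m·K/W
ΣR = 4.010×10^-5 + 1.435 + 0.7835 = 2.219 m·K/W
Q' = ΔT/ΣR = (378 °C − 15.4 °C)/2.219 = 163 W/m

Q' = 163 W/m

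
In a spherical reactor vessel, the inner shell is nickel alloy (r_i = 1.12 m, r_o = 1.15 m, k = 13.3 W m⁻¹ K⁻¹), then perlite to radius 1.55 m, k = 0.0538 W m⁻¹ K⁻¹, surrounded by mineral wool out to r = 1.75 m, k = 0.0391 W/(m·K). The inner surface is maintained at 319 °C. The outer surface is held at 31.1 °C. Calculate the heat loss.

Q = 597 W

Series thermal resistances, inner to outer:
  R_nickel alloy = (1/1.12 − 1/1.15)/(4πk) = 0.02329/(4π·13.3) = 1.394×10^-4 K/W
  R_perlite = (1/1.15 − 1/1.55)/(4πk) = 0.2244/(4π·0.0538) = 0.3319 K/W
  R_mineral wool = (1/1.55 − 1/1.75)/(4πk) = 0.07373/(4π·0.0391) = 0.1501 K/W
ΣR = 1.394×10^-4 + 0.3319 + 0.1501 = 0.4821 K/W
Q = ΔT/ΣR = (319 °C − 31.1 °C)/0.4821 = 597 W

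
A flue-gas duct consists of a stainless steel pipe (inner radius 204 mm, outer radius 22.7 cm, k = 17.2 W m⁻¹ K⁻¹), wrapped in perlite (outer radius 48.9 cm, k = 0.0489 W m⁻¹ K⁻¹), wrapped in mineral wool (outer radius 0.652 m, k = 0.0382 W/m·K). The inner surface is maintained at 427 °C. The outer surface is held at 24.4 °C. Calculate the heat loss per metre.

Series thermal resistances, inner to outer:
  R'_stainless steel = ln(0.227/0.204)/(2πk) = 0.1068/(2π·17.2) = 9.885×10^-4 m·K/W
  R'_perlite = ln(0.489/0.227)/(2πk) = 0.7674/(2π·0.0489) = 2.498 m·K/W
  R'_mineral wool = ln(0.652/0.489)/(2πk) = 0.2877/(2π·0.0382) = 1.199 m·K/W
ΣR = 9.885×10^-4 + 2.498 + 1.199 = 3.698 m·K/W
Q' = ΔT/ΣR = (427 °C − 24.4 °C)/3.698 = 109 W/m

Q' = 109 W/m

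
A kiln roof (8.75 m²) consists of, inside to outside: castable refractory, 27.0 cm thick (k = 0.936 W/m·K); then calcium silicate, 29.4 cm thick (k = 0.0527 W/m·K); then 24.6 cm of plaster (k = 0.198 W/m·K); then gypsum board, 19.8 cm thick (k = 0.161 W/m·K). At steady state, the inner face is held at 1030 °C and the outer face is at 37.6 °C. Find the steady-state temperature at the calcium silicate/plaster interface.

Treat each layer as a resistance in series:
  R_castable refractory = L/(kA) = 0.270/(0.936·8.75) = 0.03297 K/W
  R_calcium silicate = L/(kA) = 0.294/(0.0527·8.75) = 0.6376 K/W
  R_plaster = L/(kA) = 0.246/(0.198·8.75) = 0.1420 K/W
  R_gypsum board = L/(kA) = 0.198/(0.161·8.75) = 0.1406 K/W
ΣR = 0.03297 + 0.6376 + 0.1420 + 0.1406 = 0.9532 K/W
Q = ΔT/ΣR = (1030 °C − 37.6 °C)/0.9532 = 1041 W
From the inner boundary to the calcium silicate/plaster interface, ΣR_partial = 0.6706 K/W.
T_interface = T_in − Q·ΣR_partial = 1030 °C − (1041)(0.6706) = 332 °C

T = 332 °C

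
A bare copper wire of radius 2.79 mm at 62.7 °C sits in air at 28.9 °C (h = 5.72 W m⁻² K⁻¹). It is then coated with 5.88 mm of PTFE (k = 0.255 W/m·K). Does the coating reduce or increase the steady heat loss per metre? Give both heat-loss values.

Critical radius for a cylinder: r_cr = k/h = 0.0446 m = 4.46 cm.
Outer radius after coating: r₂ = 0.00279 + 0.00588 = 0.00867 m.
Since r₁ < r_cr and r₂ ≤ r_cr, the coating moves toward the maximum at r_cr — heat loss rises.
Bare: R = 1/(2πr₁h) = 9.973 m·K/W; Q = 33.8/9.973 = 3.39 W/m.
Coated: R = R_cond + R_conv = 3.917 m·K/W; Q = 33.8/3.917 = 8.63 W/m.

increases: 3.39 → 8.63 W/m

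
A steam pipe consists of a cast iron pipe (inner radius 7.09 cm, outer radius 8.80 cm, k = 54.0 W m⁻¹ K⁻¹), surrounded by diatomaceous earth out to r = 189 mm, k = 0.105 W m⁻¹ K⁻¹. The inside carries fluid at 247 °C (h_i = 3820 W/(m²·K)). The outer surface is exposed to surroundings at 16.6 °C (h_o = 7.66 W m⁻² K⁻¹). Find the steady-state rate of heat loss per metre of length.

Q' = 181 W/m

Treat each layer as a resistance in series:
  R'_conv,in = 1/(2πr h) = 1/(2π·0.0709·3820) = 5.876×10^-4 m·K/W
  R'_cast iron = ln(0.0880/0.0709)/(2πk) = 0.2161/(2π·54.0) = 6.368×10^-4 m·K/W
  R'_diatomaceous earth = ln(0.189/0.0880)/(2πk) = 0.7644/(2π·0.105) = 1.159 m·K/W
  R'_conv,out = 1/(2πr h) = 1/(2π·0.189·7.66) = 0.1099 m·K/W
ΣR = 5.876×10^-4 + 6.368×10^-4 + 1.159 + 0.1099 = 1.270 m·K/W
Q' = ΔT/ΣR = (247 °C − 16.6 °C)/1.270 = 181 W/m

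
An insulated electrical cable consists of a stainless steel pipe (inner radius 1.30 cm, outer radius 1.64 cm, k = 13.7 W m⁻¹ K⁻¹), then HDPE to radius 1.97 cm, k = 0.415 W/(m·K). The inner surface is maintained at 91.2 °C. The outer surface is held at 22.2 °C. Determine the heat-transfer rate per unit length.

Series thermal resistances, inner to outer:
  R'_stainless steel = ln(0.0164/0.0130)/(2πk) = 0.2323/(2π·13.7) = 0.002699 m·K/W
  R'_HDPE = ln(0.0197/0.0164)/(2πk) = 0.1833/(2π·0.415) = 0.07031 m·K/W
ΣR = 0.002699 + 0.07031 = 0.07301 m·K/W
Q' = ΔT/ΣR = (91.2 °C − 22.2 °C)/0.07301 = 945 W/m

Q' = 945 W/m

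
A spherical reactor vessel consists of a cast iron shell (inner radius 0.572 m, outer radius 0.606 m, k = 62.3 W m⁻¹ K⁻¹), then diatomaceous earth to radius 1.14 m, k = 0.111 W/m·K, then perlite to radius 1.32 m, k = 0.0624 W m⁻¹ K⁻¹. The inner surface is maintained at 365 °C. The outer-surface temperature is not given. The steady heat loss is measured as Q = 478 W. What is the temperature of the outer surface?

T_out = 27.1 °C

Series resistances:
  R_cast iron = (1/0.572 − 1/0.606)/(4πk) = 0.09809/(4π·62.3) = 1.253×10^-4 K/W
  R_diatomaceous earth = (1/0.606 − 1/1.14)/(4πk) = 0.7730/(4π·0.111) = 0.5542 K/W
  R_perlite = (1/1.14 − 1/1.32)/(4πk) = 0.1196/(4π·0.0624) = 0.1525 K/W
ΣR = 0.7068 K/W
ΔT = Q·ΣR = 478 × 0.7068 = 337.9 K
Heat flows outward, so T_out = T_in − ΔT = 365 − 337.9 = 27.1 °C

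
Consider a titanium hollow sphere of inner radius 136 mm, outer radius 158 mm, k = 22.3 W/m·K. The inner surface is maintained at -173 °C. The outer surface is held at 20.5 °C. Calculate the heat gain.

Q = 53.0 kW

Q = 4πk·ΔT/(1/r₁ − 1/r₂) = 4π × 22.3 × 193.5 / (1/0.136 − 1/0.158) = 53000 W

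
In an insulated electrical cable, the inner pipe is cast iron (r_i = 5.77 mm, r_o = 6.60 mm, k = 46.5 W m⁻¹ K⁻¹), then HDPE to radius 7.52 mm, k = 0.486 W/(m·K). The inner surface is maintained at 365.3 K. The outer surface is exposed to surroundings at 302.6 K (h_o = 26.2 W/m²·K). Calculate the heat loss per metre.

Series thermal resistances, inner to outer:
  R'_cast iron = ln(0.00660/0.00577)/(2πk) = 0.1344/(2π·46.5) = 4.600×10^-4 m·K/W
  R'_HDPE = ln(0.00752/0.00660)/(2πk) = 0.1305/(2π·0.486) = 0.04273 m·K/W
  R'_conv,out = 1/(2πr h) = 1/(2π·0.00752·26.2) = 0.8078 m·K/W
ΣR = 4.600×10^-4 + 0.04273 + 0.8078 = 0.8510 m·K/W
Q' = ΔT/ΣR = (365.3 K − 302.6 K)/0.8510 = 73.7 W/m

Q' = 73.7 W/m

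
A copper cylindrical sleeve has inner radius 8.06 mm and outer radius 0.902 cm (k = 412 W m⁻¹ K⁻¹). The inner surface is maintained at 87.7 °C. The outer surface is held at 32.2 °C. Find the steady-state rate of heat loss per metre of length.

Q' = 2πk·ΔT/ln(r₂/r₁) = 2π × 412 × 55.5 / ln(0.00902/0.00806) = 1.28×10^6 W/m

Q' = 1280 kW/m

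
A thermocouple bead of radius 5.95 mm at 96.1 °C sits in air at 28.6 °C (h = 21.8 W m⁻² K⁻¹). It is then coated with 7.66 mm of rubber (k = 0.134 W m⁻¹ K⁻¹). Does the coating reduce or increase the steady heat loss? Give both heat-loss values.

Critical radius for a sphere: r_cr = 2k/h = 0.0123 m = 1.23 cm.
Outer radius after coating: r₂ = 0.00595 + 0.00766 = 0.01361 m.
r₁ < r_cr < r₂: heat loss rises to a maximum at r_cr then falls. Whether the coating helps depends on whether Q(r₂) has dropped back below Q(r₁).
Bare: R = 1/(4πr₁²h) = 103.1 K/W; Q = 67.5/103.1 = 0.655 W.
Coated: R = R_cond + R_conv = 75.88 K/W; Q = 67.5/75.88 = 0.890 W.

increases: 0.655 → 0.890 W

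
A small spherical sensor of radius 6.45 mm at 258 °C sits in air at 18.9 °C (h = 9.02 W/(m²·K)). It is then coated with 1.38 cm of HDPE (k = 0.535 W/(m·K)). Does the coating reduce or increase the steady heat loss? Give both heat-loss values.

increases: 1.13 → 6.42 W

Critical radius for a sphere: r_cr = 2k/h = 0.119 m = 11.9 cm.
Outer radius after coating: r₂ = 0.00645 + 0.0138 = 0.02025 m.
Since r₁ < r_cr and r₂ ≤ r_cr, the coating moves toward the maximum at r_cr — heat loss rises.
Bare: R = 1/(4πr₁²h) = 212.1 K/W; Q = 239.1/212.1 = 1.13 W.
Coated: R = R_cond + R_conv = 37.23 K/W; Q = 239.1/37.23 = 6.42 W.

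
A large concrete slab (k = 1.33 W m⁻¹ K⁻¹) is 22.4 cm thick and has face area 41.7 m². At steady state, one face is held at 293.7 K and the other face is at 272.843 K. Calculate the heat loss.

Q = kA·ΔT/L = 1.33 × 41.7 × |293.7 K − 272.843 K| / 0.224 = 5160 W

Q = 5160 W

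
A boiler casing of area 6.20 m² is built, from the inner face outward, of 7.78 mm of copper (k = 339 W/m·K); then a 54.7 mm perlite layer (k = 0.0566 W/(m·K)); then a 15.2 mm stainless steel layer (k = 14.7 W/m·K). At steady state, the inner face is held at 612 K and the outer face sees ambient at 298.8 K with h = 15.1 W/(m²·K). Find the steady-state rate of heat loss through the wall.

Q = 1880 W

Treat each layer as a resistance in series:
  R_copper = L/(kA) = 0.00778/(339·6.20) = 3.702×10^-6 K/W
  R_perlite = L/(kA) = 0.0547/(0.0566·6.20) = 0.1559 K/W
  R_stainless steel = L/(kA) = 0.0152/(14.7·6.20) = 1.668×10^-4 K/W
  R_conv,out = 1/(hA) = 1/(15.1·6.20) = 0.01068 K/W
ΣR = 3.702×10^-6 + 0.1559 + 1.668×10^-4 + 0.01068 = 0.1668 K/W
Q = ΔT/ΣR = (612 K − 298.8 K)/0.1668 = 1880 W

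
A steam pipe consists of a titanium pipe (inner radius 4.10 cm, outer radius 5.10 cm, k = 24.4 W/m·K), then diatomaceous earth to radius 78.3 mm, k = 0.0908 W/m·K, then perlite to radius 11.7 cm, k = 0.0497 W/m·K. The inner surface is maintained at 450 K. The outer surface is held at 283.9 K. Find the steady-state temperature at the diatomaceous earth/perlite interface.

T = 389 K

Treat each layer as a resistance in series:
  R'_titanium = ln(0.0510/0.0410)/(2πk) = 0.2183/(2π·24.4) = 0.001424 m·K/W
  R'_diatomaceous earth = ln(0.0783/0.0510)/(2πk) = 0.4287/(2π·0.0908) = 0.7515 m·K/W
  R'_perlite = ln(0.117/0.0783)/(2πk) = 0.4016/(2π·0.0497) = 1.286 m·K/W
ΣR = 0.001424 + 0.7515 + 1.286 = 2.039 m·K/W
Q' = ΔT/ΣR = (450 K − 283.9 K)/2.039 = 81.46 W/m
From the inner boundary to the diatomaceous earth/perlite interface, ΣR_partial = 0.7529 m·K/W.
T_interface = T_in − Q'·ΣR_partial = 450 K − (81.46)(0.7529) = 389 K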